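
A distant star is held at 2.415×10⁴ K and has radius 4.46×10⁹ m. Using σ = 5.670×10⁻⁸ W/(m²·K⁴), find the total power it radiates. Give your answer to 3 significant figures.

Surface area A = 4πR² = 4π(4.46×10⁹ m)² = 2.49965×10²⁰ m².
P = σAT⁴ = 5.670×10⁻⁸ × 2.49965×10²⁰ × (2.415×10⁴)⁴ = 4.82×10³⁰ W.

P ≈ 4.82×10³⁰ W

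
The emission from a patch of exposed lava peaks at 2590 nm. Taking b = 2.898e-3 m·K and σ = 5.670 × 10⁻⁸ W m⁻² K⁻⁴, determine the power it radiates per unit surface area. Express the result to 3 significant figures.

I ≈ 8.89×10⁴ W/m²

Wien's law: T = b/λ_max = 2.898×10⁻³/2.590×10⁻⁶ = 1118.92 K.
Then I = σT⁴ = 5.670×10⁻⁸×(1118.92)⁴ = 8.89×10⁴ W/m².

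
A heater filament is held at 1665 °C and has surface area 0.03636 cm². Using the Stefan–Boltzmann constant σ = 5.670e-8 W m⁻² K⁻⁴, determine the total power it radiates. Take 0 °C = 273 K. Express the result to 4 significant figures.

P ≈ 2.908 W

T = 1665 °C + 273 = 1938 K.
Area A = 0.03636 cm² = 3.636×10⁻⁶ m².
P = σAT⁴ = 5.670×10⁻⁸ × 3.636×10⁻⁶ × (1938)⁴ = 2.908 W.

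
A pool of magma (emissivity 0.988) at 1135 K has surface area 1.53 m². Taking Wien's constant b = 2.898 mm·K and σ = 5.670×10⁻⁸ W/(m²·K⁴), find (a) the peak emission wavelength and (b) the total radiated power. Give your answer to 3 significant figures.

λ_max ≈ 2.55 μm; P ≈ 1.42×10⁵ W

(a) λ_max = b/T = 2.898×10⁻³/1135 = 2.553×10⁻⁶ m = 2.55 μm.
Area A = 1.53 m².
(b) P = εσAT⁴ = 0.988×5.670×10⁻⁸×1.53×(1135)⁴ = 1.42×10⁵ W.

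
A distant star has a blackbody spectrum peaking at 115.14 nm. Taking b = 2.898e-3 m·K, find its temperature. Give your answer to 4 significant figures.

Wien's law gives T = b/λ_max = (2.898×10⁻³ m·K)/(1.1514×10⁻⁷ m) = 2.517×10⁴ K.

T ≈ 2.517×10⁴ K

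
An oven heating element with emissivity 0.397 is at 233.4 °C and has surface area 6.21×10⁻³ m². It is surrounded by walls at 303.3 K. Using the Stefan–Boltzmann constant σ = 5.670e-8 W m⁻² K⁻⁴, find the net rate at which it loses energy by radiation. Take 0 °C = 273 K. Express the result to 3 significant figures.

Net loss ≈ 8.01 W

T = 233.4 °C + 273 = 506.4 K.
Area A = 6.21×10⁻³ m².
Net radiated power P_net = εσA(T⁴ − T₀⁴) = 0.397×5.670×10⁻⁸×6.21×10⁻³×(506.4⁴ − 303.3⁴).
T⁴ − T₀⁴ = 6.57620×10¹⁰ − 8.46232×10⁹ = 5.72997×10¹⁰ K⁴, so P_net = 8.01 W.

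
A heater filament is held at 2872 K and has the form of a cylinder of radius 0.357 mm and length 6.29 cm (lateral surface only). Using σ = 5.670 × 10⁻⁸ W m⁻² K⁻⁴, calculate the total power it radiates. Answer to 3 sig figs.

P ≈ 544 W

Lateral area A = 2πrL = 2π×3.57×10⁻⁴×0.0629 = 1.41091×10⁻⁴ m².
P = σAT⁴ = 5.670×10⁻⁸ × 1.41091×10⁻⁴ × (2872)⁴ = 544 W.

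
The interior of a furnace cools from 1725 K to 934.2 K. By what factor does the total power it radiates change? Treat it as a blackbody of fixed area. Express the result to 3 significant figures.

P₂/P₁ ≈ 0.0860

P ∝ T⁴, so P₂/P₁ = (T₂/T₁)⁴ = (934.2/1725)⁴ = (0.541565)⁴ = 0.0860.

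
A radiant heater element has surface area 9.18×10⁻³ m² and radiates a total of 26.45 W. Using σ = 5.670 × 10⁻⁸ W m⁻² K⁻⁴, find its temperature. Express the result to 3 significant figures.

Area A = 9.18×10⁻³ m².
P = σAT⁴ ⇒ T = (P/(σA))^(1/4) = (26.45/(5.670×10⁻⁸×9.18×10⁻³))^(1/4) = 475 K.

T ≈ 475 K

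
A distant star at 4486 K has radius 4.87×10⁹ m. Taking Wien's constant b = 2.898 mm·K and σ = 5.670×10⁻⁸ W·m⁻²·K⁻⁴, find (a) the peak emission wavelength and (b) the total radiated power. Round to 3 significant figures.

(a) λ_max = b/T = 2.898×10⁻³/4486 = 6.460×10⁻⁷ m = 0.646 μm.
Surface area A = 4πR² = 4π(4.87×10⁹ m)² = 2.98035×10²⁰ m².
(b) P = σAT⁴ = 5.670×10⁻⁸×2.98035×10²⁰×(4486)⁴ = 6.84×10²⁷ W.

λ_max ≈ 0.646 μm; P ≈ 6.84×10²⁷ W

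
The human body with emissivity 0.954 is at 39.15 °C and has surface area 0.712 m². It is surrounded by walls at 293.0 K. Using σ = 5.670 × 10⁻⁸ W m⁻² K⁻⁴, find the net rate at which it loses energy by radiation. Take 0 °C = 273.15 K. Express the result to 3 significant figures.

Net loss ≈ 82.5 W

T = 39.15 °C + 273.15 = 312.30 K.
Area A = 0.712 m².
Net radiated power P_net = εσA(T⁴ − T₀⁴) = 0.954×5.670×10⁻⁸×0.712×(312.30⁴ − 293.0⁴).
T⁴ − T₀⁴ = 9.51235×10⁹ − 7.37005×10⁹ = 2.14230×10⁹ K⁴, so P_net = 82.5 W.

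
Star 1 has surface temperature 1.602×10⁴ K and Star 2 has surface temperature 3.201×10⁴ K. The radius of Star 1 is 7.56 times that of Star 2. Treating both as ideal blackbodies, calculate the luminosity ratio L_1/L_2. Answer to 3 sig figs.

L_1/L_2 ≈ 3.59

L ∝ R²T⁴, so L_1/L_2 = (R_1/R_2)²(T_1/T_2)⁴ = (7.56)² × (1.602×10⁴/3.201×10⁴)⁴ = 57.1536 × 0.0627346 = 3.59.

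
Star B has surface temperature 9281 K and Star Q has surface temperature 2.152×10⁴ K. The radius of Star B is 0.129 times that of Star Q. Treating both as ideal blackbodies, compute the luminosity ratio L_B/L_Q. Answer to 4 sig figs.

L ∝ R²T⁴, so L_B/L_Q = (R_B/R_Q)²(T_B/T_Q)⁴ = (0.129)² × (9281/2.152×10⁴)⁴ = 0.016641 × 0.0345947 = 5.757×10⁻⁴.

L_B/L_Q ≈ 5.757×10⁻⁴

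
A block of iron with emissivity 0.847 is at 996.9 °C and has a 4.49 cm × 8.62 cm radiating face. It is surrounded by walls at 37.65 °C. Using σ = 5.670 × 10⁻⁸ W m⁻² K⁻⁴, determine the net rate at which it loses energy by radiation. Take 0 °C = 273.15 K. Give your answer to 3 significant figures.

Net loss ≈ 482 W

T = 996.9 °C + 273.15 = 1270.05 K.
Surroundings: T = 37.65 °C + 273.15 = 310.80 K.
Area A = 0.0449 × 0.0862 = 3.87038×10⁻³ m².
Net radiated power P_net = εσA(T⁴ − T₀⁴) = 0.847×5.670×10⁻⁸×3.87038×10⁻³×(1270.05⁴ − 310.80⁴).
T⁴ − T₀⁴ = 2.60186×10¹² − 9.33091×10⁹ = 2.59253×10¹² K⁴, so P_net = 482 W.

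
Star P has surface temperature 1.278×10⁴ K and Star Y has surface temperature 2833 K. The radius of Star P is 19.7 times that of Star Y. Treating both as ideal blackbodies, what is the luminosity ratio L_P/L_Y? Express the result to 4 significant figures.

L_P/L_Y ≈ 1.607×10⁵

L ∝ R²T⁴, so L_P/L_Y = (R_P/R_Y)²(T_P/T_Y)⁴ = (19.7)² × (1.278×10⁴/2833)⁴ = 388.09 × 414.130 = 1.607×10⁵.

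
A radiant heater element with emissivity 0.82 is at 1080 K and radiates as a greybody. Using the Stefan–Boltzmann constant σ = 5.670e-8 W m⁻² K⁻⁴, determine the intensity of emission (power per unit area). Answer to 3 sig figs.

Stefan–Boltzmann: I = εσT⁴ = 0.82 × 5.670×10⁻⁸ × (1080)⁴ = 6.33×10⁴ W/m².

I ≈ 6.33×10⁴ W/m²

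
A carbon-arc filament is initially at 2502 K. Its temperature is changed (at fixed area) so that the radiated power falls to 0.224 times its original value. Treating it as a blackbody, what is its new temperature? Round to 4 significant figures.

P ∝ T⁴, so T₂/T₁ = (P₂/P₁)^(1/4) = (0.224)^(1/4) = 0.687958.
T₂ = 2502 × 0.687958 = 1721 K.

T₂ ≈ 1721 K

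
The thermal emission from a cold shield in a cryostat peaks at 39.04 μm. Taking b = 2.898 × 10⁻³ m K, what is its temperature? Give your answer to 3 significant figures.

T ≈ 74.2 K

Wien's law gives T = b/λ_max = (2.898×10⁻³ m·K)/(3.904×10⁻⁵ m) = 74.2 K.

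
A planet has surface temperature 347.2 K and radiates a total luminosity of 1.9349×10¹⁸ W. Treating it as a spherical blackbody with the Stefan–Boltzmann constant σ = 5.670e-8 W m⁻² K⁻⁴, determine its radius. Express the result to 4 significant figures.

L = 4πR²σT⁴ ⇒ R = √(L/(4πσT⁴)).
σT⁴ = 823.952 W/m², so R = √(1.9349×10¹⁸/(4π×823.952)) = 1.367×10⁷ m.

R ≈ 1.367×10⁷ m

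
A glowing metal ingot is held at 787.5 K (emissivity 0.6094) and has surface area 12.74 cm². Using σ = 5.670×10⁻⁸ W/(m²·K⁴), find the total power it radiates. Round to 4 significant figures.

Area A = 12.74 cm² = 1.274×10⁻³ m².
P = εσAT⁴ = 0.6094 × 5.670×10⁻⁸ × 1.274×10⁻³ × (787.5)⁴ = 16.93 W.

P ≈ 16.93 W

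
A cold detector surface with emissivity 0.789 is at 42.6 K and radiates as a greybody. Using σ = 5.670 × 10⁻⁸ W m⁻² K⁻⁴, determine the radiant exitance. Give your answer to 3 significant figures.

Stefan–Boltzmann: I = εσT⁴ = 0.789 × 5.670×10⁻⁸ × (42.6)⁴ = 0.147 W/m².

I ≈ 0.147 W/m²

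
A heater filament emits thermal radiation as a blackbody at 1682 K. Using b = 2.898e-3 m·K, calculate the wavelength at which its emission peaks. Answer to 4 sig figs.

λ_max ≈ 1.723 μm

Wien's displacement law: λ_max = b/T = (2.898×10⁻³ m·K)/(1682 K) = 1.7229×10⁻⁶ m.
That is 1.723 μm, in the infrared range.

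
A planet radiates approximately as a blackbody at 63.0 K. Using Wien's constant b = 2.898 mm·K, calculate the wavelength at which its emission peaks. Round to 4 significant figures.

λ_max ≈ 46.00 μm

Wien's displacement law: λ_max = b/T = (2.898×10⁻³ m·K)/(63.0 K) = 4.6000×10⁻⁵ m.
That is 46.00 μm, in the infrared range.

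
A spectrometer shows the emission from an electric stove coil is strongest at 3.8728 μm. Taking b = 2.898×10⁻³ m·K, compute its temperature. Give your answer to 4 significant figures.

T ≈ 748.3 K

Wien's law gives T = b/λ_max = (2.898×10⁻³ m·K)/(3.8728×10⁻⁶ m) = 748.3 K.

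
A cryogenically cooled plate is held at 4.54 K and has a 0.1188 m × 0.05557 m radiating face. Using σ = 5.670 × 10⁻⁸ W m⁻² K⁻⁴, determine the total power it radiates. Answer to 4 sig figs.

P ≈ 1.590×10⁻⁷ W

Area A = 0.1188 × 0.05557 = 6.60172×10⁻³ m².
P = σAT⁴ = 5.670×10⁻⁸ × 6.60172×10⁻³ × (4.54)⁴ = 1.590×10⁻⁷ W.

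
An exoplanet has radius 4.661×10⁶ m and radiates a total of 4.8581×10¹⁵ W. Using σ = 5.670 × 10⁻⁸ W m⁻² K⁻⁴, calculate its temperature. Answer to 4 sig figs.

T ≈ 133.1 K

Surface area A = 4πR² = 4π(4.661×10⁶ m)² = 2.73003×10¹⁴ m².
P = σAT⁴ ⇒ T = (P/(σA))^(1/4) = (4.8581×10¹⁵/(5.670×10⁻⁸×2.73003×10¹⁴))^(1/4) = 133.1 K.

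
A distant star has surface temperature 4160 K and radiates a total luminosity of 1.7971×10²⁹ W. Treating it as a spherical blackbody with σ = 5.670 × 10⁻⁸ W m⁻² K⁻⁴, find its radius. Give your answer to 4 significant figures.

L = 4πR²σT⁴ ⇒ R = √(L/(4πσT⁴)).
σT⁴ = 1.69807×10⁷ W/m², so R = √(1.7971×10²⁹/(4π×1.69807×10⁷)) = 2.902×10¹⁰ m.

R ≈ 2.902×10¹⁰ m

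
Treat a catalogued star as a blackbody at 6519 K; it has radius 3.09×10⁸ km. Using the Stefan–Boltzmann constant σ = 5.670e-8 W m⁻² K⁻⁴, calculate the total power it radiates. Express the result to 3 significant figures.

P ≈ 1.23×10³² W

Surface area A = 4πR² = 4π(3.09×10¹¹ m)² = 1.19985×10²⁴ m².
P = σAT⁴ = 5.670×10⁻⁸ × 1.19985×10²⁴ × (6519)⁴ = 1.23×10³² W.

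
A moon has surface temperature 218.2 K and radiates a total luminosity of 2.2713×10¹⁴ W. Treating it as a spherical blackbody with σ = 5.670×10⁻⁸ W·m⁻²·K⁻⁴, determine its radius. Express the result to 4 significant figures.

R ≈ 3.750×10⁵ m

L = 4πR²σT⁴ ⇒ R = √(L/(4πσT⁴)).
σT⁴ = 128.529 W/m², so R = √(2.2713×10¹⁴/(4π×128.529)) = 3.750×10⁵ m.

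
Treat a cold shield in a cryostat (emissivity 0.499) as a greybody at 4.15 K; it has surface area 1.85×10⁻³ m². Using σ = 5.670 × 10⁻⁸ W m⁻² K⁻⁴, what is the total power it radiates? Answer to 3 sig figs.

P ≈ 1.55×10⁻⁸ W

Area A = 1.85×10⁻³ m².
P = εσAT⁴ = 0.499 × 5.670×10⁻⁸ × 1.85×10⁻³ × (4.15)⁴ = 1.55×10⁻⁸ W.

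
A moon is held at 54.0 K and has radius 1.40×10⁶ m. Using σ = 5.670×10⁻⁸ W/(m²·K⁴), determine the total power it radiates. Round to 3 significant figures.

P ≈ 1.19×10¹³ W

Surface area A = 4πR² = 4π(1.40×10⁶ m)² = 2.46301×10¹³ m².
P = σAT⁴ = 5.670×10⁻⁸ × 2.46301×10¹³ × (54.0)⁴ = 1.19×10¹³ W.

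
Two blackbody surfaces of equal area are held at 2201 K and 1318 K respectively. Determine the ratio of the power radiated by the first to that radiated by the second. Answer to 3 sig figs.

P₁/P₂ ≈ 7.78

With equal areas, P₁/P₂ = (T₁/T₂)⁴ = (2201/1318)⁴ = 7.78.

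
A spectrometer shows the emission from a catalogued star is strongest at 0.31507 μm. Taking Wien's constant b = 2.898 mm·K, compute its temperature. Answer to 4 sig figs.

T ≈ 9198 K

Wien's law gives T = b/λ_max = (2.898×10⁻³ m·K)/(3.1507×10⁻⁷ m) = 9198 K.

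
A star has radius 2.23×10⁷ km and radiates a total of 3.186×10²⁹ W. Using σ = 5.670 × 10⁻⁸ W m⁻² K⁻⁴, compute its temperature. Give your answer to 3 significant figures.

Surface area A = 4πR² = 4π(2.23×10¹⁰ m)² = 6.24913×10²¹ m².
P = σAT⁴ ⇒ T = (P/(σA))^(1/4) = (3.186×10²⁹/(5.670×10⁻⁸×6.24913×10²¹))^(1/4) = 5.48×10³ K.

T ≈ 5.48×10³ K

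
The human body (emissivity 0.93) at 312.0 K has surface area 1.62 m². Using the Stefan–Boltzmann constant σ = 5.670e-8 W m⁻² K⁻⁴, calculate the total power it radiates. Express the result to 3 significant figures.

Area A = 1.62 m².
P = εσAT⁴ = 0.93 × 5.670×10⁻⁸ × 1.62 × (312.0)⁴ = 809 W.

P ≈ 809 W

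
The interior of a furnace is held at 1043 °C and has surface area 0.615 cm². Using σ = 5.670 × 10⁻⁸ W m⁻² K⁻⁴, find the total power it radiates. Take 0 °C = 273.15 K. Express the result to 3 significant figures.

T = 1043 °C + 273.15 = 1316.15 K.
Area A = 0.615 cm² = 6.15×10⁻⁵ m².
P = σAT⁴ = 5.670×10⁻⁸ × 6.15×10⁻⁵ × (1316.15)⁴ = 10.5 W.

P ≈ 10.5 W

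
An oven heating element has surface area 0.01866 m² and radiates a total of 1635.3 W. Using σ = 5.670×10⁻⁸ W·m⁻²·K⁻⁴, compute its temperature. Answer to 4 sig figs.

Area A = 0.01866 m².
P = σAT⁴ ⇒ T = (P/(σA))^(1/4) = (1635.3/(5.670×10⁻⁸×0.01866))^(1/4) = 1115 K.

T ≈ 1115 K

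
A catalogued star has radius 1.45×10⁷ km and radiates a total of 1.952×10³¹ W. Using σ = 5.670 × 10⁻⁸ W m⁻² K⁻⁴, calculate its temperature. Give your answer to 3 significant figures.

T ≈ 1.90×10⁴ K

Surface area A = 4πR² = 4π(1.45×10¹⁰ m)² = 2.64208×10²¹ m².
P = σAT⁴ ⇒ T = (P/(σA))^(1/4) = (1.952×10³¹/(5.670×10⁻⁸×2.64208×10²¹))^(1/4) = 1.90×10⁴ K.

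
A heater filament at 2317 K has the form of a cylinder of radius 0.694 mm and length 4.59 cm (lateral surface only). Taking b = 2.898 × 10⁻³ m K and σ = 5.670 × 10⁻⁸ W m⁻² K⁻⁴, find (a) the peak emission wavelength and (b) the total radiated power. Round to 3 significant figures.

λ_max ≈ 1.25×10³ nm; P ≈ 327 W

(a) λ_max = b/T = 2.898×10⁻³/2317 = 1.251×10⁻⁶ m = 1.25×10³ nm.
Lateral area A = 2πrL = 2π×6.94×10⁻⁴×0.0459 = 2.00148×10⁻⁴ m².
(b) P = σAT⁴ = 5.670×10⁻⁸×2.00148×10⁻⁴×(2317)⁴ = 327 W.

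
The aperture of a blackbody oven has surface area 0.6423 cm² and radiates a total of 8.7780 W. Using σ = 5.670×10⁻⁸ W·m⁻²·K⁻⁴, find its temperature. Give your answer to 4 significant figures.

T ≈ 1246 K

Area A = 0.6423 cm² = 6.423×10⁻⁵ m².
P = σAT⁴ ⇒ T = (P/(σA))^(1/4) = (8.7780/(5.670×10⁻⁸×6.423×10⁻⁵))^(1/4) = 1246 K.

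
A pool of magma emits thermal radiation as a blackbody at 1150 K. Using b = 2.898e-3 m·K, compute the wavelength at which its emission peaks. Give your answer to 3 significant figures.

Wien's displacement law: λ_max = b/T = (2.898×10⁻³ m·K)/(1150 K) = 2.520×10⁻⁶ m.
That is 2.52 μm, in the infrared range.

λ_max ≈ 2.52 μm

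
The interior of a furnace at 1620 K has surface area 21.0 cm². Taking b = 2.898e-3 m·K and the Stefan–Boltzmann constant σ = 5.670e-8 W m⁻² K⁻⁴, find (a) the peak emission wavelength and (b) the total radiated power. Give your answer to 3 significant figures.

(a) λ_max = b/T = 2.898×10⁻³/1620 = 1.789×10⁻⁶ m = 1.79×10³ nm.
Area A = 21.0 cm² = 2.10×10⁻³ m².
(b) P = σAT⁴ = 5.670×10⁻⁸×2.10×10⁻³×(1620)⁴ = 820 W.

λ_max ≈ 1.79×10³ nm; P ≈ 820 W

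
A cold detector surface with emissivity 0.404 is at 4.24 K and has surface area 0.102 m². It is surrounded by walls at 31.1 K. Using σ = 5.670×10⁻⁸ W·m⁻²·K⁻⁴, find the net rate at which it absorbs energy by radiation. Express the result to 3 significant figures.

Area A = 0.102 m².
Net radiated power P_net = εσA(T⁴ − T₀⁴) = 0.404×5.670×10⁻⁸×0.102×(4.24⁴ − 31.1⁴).
T⁴ − T₀⁴ = 323.194 − 9.35495×10⁵ = -9.35172×10⁵ K⁴, so P_net = -2.19×10⁻³ W — negative, meaning a net gain of 2.19×10⁻³ W.

Net gain ≈ 2.19×10⁻³ W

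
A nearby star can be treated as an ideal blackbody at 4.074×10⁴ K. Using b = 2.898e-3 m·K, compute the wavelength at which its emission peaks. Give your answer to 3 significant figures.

λ_max ≈ 71.1 nm

Wien's displacement law: λ_max = b/T = (2.898×10⁻³ m·K)/(4.074×10⁴ K) = 7.113×10⁻⁸ m.
That is 71.1 nm, in the ultraviolet range.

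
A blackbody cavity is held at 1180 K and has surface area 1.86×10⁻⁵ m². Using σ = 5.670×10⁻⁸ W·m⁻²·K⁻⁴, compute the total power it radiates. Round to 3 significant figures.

Area A = 1.86×10⁻⁵ m².
P = σAT⁴ = 5.670×10⁻⁸ × 1.86×10⁻⁵ × (1180)⁴ = 2.04 W.

P ≈ 2.04 W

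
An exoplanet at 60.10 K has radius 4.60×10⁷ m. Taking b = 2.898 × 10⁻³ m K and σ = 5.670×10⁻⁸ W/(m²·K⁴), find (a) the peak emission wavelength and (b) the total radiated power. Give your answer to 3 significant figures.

(a) λ_max = b/T = 2.898×10⁻³/60.10 = 4.822×10⁻⁵ m = 48.2 μm.
Surface area A = 4πR² = 4π(4.60×10⁷ m)² = 2.65904×10¹⁶ m².
(b) P = σAT⁴ = 5.670×10⁻⁸×2.65904×10¹⁶×(60.10)⁴ = 1.97×10¹⁶ W.

λ_max ≈ 48.2 μm; P ≈ 1.97×10¹⁶ W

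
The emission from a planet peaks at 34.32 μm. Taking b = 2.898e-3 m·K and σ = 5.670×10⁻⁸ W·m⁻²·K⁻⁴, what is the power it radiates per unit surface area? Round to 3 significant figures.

I ≈ 2.88 W/m²

Wien's law: T = b/λ_max = 2.898×10⁻³/3.432×10⁻⁵ = 84.4406 K.
Then I = σT⁴ = 5.670×10⁻⁸×(84.4406)⁴ = 2.88 W/m².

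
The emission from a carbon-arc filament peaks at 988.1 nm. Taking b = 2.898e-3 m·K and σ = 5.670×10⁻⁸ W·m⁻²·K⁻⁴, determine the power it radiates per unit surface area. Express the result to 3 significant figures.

I ≈ 4.20×10⁶ W/m²

Wien's law: T = b/λ_max = 2.898×10⁻³/9.881×10⁻⁷ = 2932.90 K.
Then I = σT⁴ = 5.670×10⁻⁸×(2932.90)⁴ = 4.20×10⁶ W/m².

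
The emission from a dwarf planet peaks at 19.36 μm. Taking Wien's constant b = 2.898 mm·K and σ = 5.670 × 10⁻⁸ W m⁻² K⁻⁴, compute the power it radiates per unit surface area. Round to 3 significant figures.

Wien's law: T = b/λ_max = 2.898×10⁻³/1.936×10⁻⁵ = 149.690 K.
Then I = σT⁴ = 5.670×10⁻⁸×(149.690)⁴ = 28.5 W/m².

I ≈ 28.5 W/m²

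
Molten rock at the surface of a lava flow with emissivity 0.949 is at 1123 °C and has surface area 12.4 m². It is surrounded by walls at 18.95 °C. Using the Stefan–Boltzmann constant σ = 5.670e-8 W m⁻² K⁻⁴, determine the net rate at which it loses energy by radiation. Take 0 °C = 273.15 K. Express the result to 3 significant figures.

T = 1123 °C + 273.15 = 1396.15 K.
Surroundings: T = 18.95 °C + 273.15 = 292.10 K.
Area A = 12.4 m².
Net radiated power P_net = εσA(T⁴ − T₀⁴) = 0.949×5.670×10⁻⁸×12.4×(1396.15⁴ − 292.10⁴).
T⁴ − T₀⁴ = 3.79952×10¹² − 7.27991×10⁹ = 3.79224×10¹² K⁴, so P_net = 2.53×10⁶ W.

Net loss ≈ 2.53×10⁶ W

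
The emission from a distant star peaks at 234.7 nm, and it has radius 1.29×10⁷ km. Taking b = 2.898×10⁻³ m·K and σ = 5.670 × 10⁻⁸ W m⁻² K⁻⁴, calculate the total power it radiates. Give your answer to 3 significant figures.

P ≈ 2.76×10³⁰ W

Wien's law: T = b/λ_max = 2.898×10⁻³/2.347×10⁻⁷ = 12347.7 K.
Surface area A = 4πR² = 4π(1.29×10¹⁰ m)² = 2.09117×10²¹ m².
Then P = σAT⁴ = 5.670×10⁻⁸×2.09117×10²¹×(12347.7)⁴ = 2.76×10³⁰ W.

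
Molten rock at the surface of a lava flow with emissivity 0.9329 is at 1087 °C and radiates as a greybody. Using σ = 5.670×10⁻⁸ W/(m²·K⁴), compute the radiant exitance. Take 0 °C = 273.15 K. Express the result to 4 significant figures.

T = 1087 °C + 273.15 = 1360.15 K.
Stefan–Boltzmann: I = εσT⁴ = 0.9329 × 5.670×10⁻⁸ × (1360.15)⁴ = 1.810×10⁵ W/m².

I ≈ 1.810×10⁵ W/m²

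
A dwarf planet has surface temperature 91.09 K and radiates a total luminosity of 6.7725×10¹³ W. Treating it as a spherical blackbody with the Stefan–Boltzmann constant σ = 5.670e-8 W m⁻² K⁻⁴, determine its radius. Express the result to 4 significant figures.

R ≈ 1.175×10⁶ m

L = 4πR²σT⁴ ⇒ R = √(L/(4πσT⁴)).
σT⁴ = 3.90361 W/m², so R = √(6.7725×10¹³/(4π×3.90361)) = 1.175×10⁶ m.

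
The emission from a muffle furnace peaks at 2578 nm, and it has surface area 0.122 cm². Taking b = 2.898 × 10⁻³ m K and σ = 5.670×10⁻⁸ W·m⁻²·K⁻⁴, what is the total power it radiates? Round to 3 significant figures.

Wien's law: T = b/λ_max = 2.898×10⁻³/2.578×10⁻⁶ = 1124.13 K.
Area A = 0.122 cm² = 1.22×10⁻⁵ m².
Then P = σAT⁴ = 5.670×10⁻⁸×1.22×10⁻⁵×(1124.13)⁴ = 1.10 W.

P ≈ 1.10 W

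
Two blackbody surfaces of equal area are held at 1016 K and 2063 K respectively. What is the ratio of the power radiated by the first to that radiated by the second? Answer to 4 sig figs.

With equal areas, P₁/P₂ = (T₁/T₂)⁴ = (1016/2063)⁴ = 0.05883.

P₁/P₂ ≈ 0.05883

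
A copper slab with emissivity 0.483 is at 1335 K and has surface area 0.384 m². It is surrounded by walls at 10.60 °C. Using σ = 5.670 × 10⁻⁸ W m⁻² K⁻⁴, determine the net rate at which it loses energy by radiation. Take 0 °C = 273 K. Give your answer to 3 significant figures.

Surroundings: T = 10.60 °C + 273 = 283.60 K.
Area A = 0.384 m².
Net radiated power P_net = εσA(T⁴ − T₀⁴) = 0.483×5.670×10⁻⁸×0.384×(1335⁴ − 283.60⁴).
T⁴ − T₀⁴ = 3.17633×10¹² − 6.46882×10⁹ = 3.16986×10¹² K⁴, so P_net = 3.33×10⁴ W.

Net loss ≈ 3.33×10⁴ W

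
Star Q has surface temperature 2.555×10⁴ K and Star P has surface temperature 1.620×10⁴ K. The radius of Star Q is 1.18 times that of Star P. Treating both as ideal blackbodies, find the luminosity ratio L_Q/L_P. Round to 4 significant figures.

L ∝ R²T⁴, so L_Q/L_P = (R_Q/R_P)²(T_Q/T_P)⁴ = (1.18)² × (2.555×10⁴/1.620×10⁴)⁴ = 1.3924 × 6.18733 = 8.615.

L_Q/L_P ≈ 8.615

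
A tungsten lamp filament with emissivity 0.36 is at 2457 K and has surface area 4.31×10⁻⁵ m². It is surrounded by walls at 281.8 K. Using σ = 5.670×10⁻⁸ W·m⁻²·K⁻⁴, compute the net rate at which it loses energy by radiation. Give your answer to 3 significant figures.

Area A = 4.31×10⁻⁵ m².
Net radiated power P_net = εσA(T⁴ − T₀⁴) = 0.36×5.670×10⁻⁸×4.31×10⁻⁵×(2457⁴ − 281.8⁴).
T⁴ − T₀⁴ = 3.64435×10¹³ − 6.30615×10⁹ = 3.64372×10¹³ K⁴, so P_net = 32.1 W.

Net loss ≈ 32.1 W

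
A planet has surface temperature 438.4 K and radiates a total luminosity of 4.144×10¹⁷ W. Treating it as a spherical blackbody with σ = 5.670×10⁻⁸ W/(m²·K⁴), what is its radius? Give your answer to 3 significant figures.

R ≈ 3.97×10⁶ m

L = 4πR²σT⁴ ⇒ R = √(L/(4πσT⁴)).
σT⁴ = 2094.43 W/m², so R = √(4.144×10¹⁷/(4π×2094.43)) = 3.97×10⁶ m.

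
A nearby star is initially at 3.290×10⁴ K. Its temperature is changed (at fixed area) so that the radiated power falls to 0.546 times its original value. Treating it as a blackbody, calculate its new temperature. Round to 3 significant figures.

P ∝ T⁴, so T₂/T₁ = (P₂/P₁)^(1/4) = (0.546)^(1/4) = 0.859603.
T₂ = 3.290×10⁴ × 0.859603 = 2.83×10⁴ K.

T₂ ≈ 2.83×10⁴ K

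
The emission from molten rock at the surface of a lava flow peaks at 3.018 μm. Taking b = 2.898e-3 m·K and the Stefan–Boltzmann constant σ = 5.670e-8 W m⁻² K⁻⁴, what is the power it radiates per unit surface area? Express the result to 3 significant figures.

Wien's law: T = b/λ_max = 2.898×10⁻³/3.018×10⁻⁶ = 960.239 K.
Then I = σT⁴ = 5.670×10⁻⁸×(960.239)⁴ = 4.82×10⁴ W/m².

I ≈ 4.82×10⁴ W/m²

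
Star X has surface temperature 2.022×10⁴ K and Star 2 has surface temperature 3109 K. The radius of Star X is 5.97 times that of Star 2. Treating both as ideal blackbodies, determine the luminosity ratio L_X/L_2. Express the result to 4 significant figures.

L ∝ R²T⁴, so L_X/L_2 = (R_X/R_2)²(T_X/T_2)⁴ = (5.97)² × (2.022×10⁴/3109)⁴ = 35.6409 × 1789.13 = 6.377×10⁴.

L_X/L_2 ≈ 6.377×10⁴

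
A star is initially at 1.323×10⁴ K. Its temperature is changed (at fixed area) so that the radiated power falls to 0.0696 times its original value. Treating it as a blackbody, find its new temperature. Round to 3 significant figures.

P ∝ T⁴, so T₂/T₁ = (P₂/P₁)^(1/4) = (0.0696)^(1/4) = 0.513632.
T₂ = 1.323×10⁴ × 0.513632 = 6.80×10³ K.

T₂ ≈ 6.80×10³ K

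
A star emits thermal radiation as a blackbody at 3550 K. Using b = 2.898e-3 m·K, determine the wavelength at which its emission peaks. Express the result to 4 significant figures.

Wien's displacement law: λ_max = b/T = (2.898×10⁻³ m·K)/(3550 K) = 8.1634×10⁻⁷ m.
That is 0.8163 μm, in the infrared range.

λ_max ≈ 0.8163 μm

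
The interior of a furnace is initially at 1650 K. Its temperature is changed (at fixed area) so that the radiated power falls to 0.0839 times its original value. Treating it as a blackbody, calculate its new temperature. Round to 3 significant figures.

P ∝ T⁴, so T₂/T₁ = (P₂/P₁)^(1/4) = (0.0839)^(1/4) = 0.538196.
T₂ = 1650 × 0.538196 = 888 K.

T₂ ≈ 888 K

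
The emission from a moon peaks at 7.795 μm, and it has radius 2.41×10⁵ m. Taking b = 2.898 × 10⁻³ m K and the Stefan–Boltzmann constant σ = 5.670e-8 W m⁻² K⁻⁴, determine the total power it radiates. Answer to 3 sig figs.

Wien's law: T = b/λ_max = 2.898×10⁻³/7.795×10⁻⁶ = 371.777 K.
Surface area A = 4πR² = 4π(2.41×10⁵ m)² = 7.29867×10¹¹ m².
Then P = σAT⁴ = 5.670×10⁻⁸×7.29867×10¹¹×(371.777)⁴ = 7.91×10¹⁴ W.

P ≈ 7.91×10¹⁴ W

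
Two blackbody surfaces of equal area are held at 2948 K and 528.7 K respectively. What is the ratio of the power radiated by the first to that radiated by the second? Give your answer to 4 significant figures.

P₁/P₂ ≈ 966.7

With equal areas, P₁/P₂ = (T₁/T₂)⁴ = (2948/528.7)⁴ = 966.7.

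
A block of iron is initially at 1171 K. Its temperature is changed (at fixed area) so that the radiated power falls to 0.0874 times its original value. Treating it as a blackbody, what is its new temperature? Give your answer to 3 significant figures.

P ∝ T⁴, so T₂/T₁ = (P₂/P₁)^(1/4) = (0.0874)^(1/4) = 0.543723.
T₂ = 1171 × 0.543723 = 637 K.

T₂ ≈ 637 K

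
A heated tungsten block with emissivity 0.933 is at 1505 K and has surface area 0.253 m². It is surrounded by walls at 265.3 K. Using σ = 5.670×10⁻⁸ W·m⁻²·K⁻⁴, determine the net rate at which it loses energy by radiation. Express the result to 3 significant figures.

Net loss ≈ 6.86×10⁴ W

Area A = 0.253 m².
Net radiated power P_net = εσA(T⁴ − T₀⁴) = 0.933×5.670×10⁻⁸×0.253×(1505⁴ − 265.3⁴).
T⁴ − T₀⁴ = 5.13034×10¹² − 4.95392×10⁹ = 5.12539×10¹² K⁴, so P_net = 6.86×10⁴ W.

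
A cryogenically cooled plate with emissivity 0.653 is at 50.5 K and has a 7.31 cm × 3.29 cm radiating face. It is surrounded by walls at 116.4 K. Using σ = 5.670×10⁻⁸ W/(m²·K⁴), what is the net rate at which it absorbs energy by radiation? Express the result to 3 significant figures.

Area A = 0.0731 × 0.0329 = 2.40499×10⁻³ m².
Net radiated power P_net = εσA(T⁴ − T₀⁴) = 0.653×5.670×10⁻⁸×2.40499×10⁻³×(50.5⁴ − 116.4⁴).
T⁴ − T₀⁴ = 6.50378×10⁶ − 1.83574×10⁸ = -1.77070×10⁸ K⁴, so P_net = -0.0158 W — negative, meaning a net gain of 0.0158 W.

Net gain ≈ 0.0158 W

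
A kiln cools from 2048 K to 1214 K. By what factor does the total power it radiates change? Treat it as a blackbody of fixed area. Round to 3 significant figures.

P ∝ T⁴, so P₂/P₁ = (T₂/T₁)⁴ = (1214/2048)⁴ = (0.592773)⁴ = 0.123.

P₂/P₁ ≈ 0.123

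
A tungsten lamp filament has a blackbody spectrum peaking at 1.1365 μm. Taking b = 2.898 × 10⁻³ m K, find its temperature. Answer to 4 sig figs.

T ≈ 2550 K

Wien's law gives T = b/λ_max = (2.898×10⁻³ m·K)/(1.1365×10⁻⁶ m) = 2550 K.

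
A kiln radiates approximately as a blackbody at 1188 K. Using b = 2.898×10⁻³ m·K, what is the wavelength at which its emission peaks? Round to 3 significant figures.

λ_max ≈ 2.44 μm

Wien's displacement law: λ_max = b/T = (2.898×10⁻³ m·K)/(1188 K) = 2.439×10⁻⁶ m.
That is 2.44 μm, in the infrared range.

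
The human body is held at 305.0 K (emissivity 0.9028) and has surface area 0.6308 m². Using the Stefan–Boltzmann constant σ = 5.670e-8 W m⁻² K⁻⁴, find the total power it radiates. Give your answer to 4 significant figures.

Area A = 0.6308 m².
P = εσAT⁴ = 0.9028 × 5.670×10⁻⁸ × 0.6308 × (305.0)⁴ = 279.4 W.

P ≈ 279.4 W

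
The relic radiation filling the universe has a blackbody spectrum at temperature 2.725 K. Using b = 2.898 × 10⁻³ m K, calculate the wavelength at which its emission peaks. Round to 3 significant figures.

λ_max ≈ 1.06×10⁻³ m

Wien's displacement law: λ_max = b/T = (2.898×10⁻³ m·K)/(2.725 K) = 1.063×10⁻³ m.
That is 1.06×10⁻³ m, in the microwave range.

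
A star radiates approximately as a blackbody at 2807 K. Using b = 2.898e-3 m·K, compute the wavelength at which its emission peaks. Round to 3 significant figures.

λ_max ≈ 1.03 μm

Wien's displacement law: λ_max = b/T = (2.898×10⁻³ m·K)/(2807 K) = 1.032×10⁻⁶ m.
That is 1.03 μm, in the infrared range.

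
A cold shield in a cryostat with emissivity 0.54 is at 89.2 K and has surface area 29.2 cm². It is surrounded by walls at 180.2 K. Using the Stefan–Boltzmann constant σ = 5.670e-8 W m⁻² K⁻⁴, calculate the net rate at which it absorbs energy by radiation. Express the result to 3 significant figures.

Net gain ≈ 0.0886 W

Area A = 29.2 cm² = 2.92×10⁻³ m².
Net radiated power P_net = εσA(T⁴ − T₀⁴) = 0.54×5.670×10⁻⁸×2.92×10⁻³×(89.2⁴ − 180.2⁴).
T⁴ − T₀⁴ = 6.33081×10⁷ − 1.05443×10⁹ = -9.91122×10⁸ K⁴, so P_net = -0.0886 W — negative, meaning a net gain of 0.0886 W.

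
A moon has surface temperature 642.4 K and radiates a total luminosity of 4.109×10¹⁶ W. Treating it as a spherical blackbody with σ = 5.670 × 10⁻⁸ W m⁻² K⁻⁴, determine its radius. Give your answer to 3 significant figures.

L = 4πR²σT⁴ ⇒ R = √(L/(4πσT⁴)).
σT⁴ = 9656.18 W/m², so R = √(4.109×10¹⁶/(4π×9656.18)) = 5.82×10⁵ m.

R ≈ 5.82×10⁵ m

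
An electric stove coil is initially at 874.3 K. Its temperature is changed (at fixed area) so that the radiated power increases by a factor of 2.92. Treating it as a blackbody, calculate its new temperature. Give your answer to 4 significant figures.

P ∝ T⁴, so T₂/T₁ = (P₂/P₁)^(1/4) = (2.92)^(1/4) = 1.30721.
T₂ = 874.3 × 1.30721 = 1143 K.

T₂ ≈ 1143 K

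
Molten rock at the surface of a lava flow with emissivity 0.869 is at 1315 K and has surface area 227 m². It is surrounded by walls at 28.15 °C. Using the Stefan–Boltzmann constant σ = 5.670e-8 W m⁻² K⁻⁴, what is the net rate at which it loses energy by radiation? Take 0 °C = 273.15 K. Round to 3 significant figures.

Net loss ≈ 3.34×10⁷ W

Surroundings: T = 28.15 °C + 273.15 = 301.30 K.
Area A = 227 m².
Net radiated power P_net = εσA(T⁴ − T₀⁴) = 0.869×5.670×10⁻⁸×227×(1315⁴ − 301.30⁴).
T⁴ − T₀⁴ = 2.99022×10¹² − 8.24132×10⁹ = 2.98198×10¹² K⁴, so P_net = 3.34×10⁷ W.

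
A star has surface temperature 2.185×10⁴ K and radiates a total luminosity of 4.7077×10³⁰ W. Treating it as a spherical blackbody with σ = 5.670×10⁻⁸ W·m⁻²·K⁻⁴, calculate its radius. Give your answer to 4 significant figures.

R ≈ 5.384×10⁹ m

L = 4πR²σT⁴ ⇒ R = √(L/(4πσT⁴)).
σT⁴ = 1.29238×10¹⁰ W/m², so R = √(4.7077×10³⁰/(4π×1.29238×10¹⁰)) = 5.384×10⁹ m.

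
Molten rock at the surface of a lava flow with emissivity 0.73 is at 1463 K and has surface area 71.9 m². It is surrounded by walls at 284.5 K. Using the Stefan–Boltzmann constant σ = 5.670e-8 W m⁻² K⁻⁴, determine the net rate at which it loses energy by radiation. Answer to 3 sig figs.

Net loss ≈ 1.36×10⁷ W

Area A = 71.9 m².
Net radiated power P_net = εσA(T⁴ − T₀⁴) = 0.73×5.670×10⁻⁸×71.9×(1463⁴ − 284.5⁴).
T⁴ − T₀⁴ = 4.58118×10¹² − 6.55132×10⁹ = 4.57463×10¹² K⁴, so P_net = 1.36×10⁷ W.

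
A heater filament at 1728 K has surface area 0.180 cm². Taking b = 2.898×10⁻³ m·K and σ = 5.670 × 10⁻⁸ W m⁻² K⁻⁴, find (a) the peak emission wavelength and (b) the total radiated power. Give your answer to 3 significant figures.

(a) λ_max = b/T = 2.898×10⁻³/1728 = 1.677×10⁻⁶ m = 1.68 μm.
Area A = 0.180 cm² = 1.80×10⁻⁵ m².
(b) P = σAT⁴ = 5.670×10⁻⁸×1.80×10⁻⁵×(1728)⁴ = 9.10 W.

λ_max ≈ 1.68 μm; P ≈ 9.10 W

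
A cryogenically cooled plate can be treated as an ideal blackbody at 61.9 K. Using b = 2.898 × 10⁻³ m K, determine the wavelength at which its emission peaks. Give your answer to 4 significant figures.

Wien's displacement law: λ_max = b/T = (2.898×10⁻³ m·K)/(61.9 K) = 4.6817×10⁻⁵ m.
That is 46.82 μm, in the infrared range.

λ_max ≈ 46.82 μm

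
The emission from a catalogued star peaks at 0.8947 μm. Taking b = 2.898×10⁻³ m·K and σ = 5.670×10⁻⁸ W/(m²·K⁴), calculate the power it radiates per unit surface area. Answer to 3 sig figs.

I ≈ 6.24×10⁶ W/m²

Wien's law: T = b/λ_max = 2.898×10⁻³/8.947×10⁻⁷ = 3239.07 K.
Then I = σT⁴ = 5.670×10⁻⁸×(3239.07)⁴ = 6.24×10⁶ W/m².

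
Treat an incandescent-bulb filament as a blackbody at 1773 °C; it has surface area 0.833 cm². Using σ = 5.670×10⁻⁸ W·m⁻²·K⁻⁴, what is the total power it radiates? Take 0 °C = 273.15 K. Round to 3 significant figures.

P ≈ 82.8 W

T = 1773 °C + 273.15 = 2046.15 K.
Area A = 0.833 cm² = 8.33×10⁻⁵ m².
P = σAT⁴ = 5.670×10⁻⁸ × 8.33×10⁻⁵ × (2046.15)⁴ = 82.8 W.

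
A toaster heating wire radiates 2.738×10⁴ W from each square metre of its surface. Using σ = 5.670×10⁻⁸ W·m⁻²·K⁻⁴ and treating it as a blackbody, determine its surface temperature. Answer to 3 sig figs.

T ≈ 834 K

I = σT⁴, so T = (I/σ)^(1/4) = (2.738×10⁴/(5.670×10⁻⁸))^(1/4) = 834 K.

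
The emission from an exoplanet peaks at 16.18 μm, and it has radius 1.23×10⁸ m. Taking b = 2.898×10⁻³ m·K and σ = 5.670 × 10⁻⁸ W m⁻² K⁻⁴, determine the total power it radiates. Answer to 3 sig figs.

Wien's law: T = b/λ_max = 2.898×10⁻³/1.618×10⁻⁵ = 179.110 K.
Surface area A = 4πR² = 4π(1.23×10⁸ m)² = 1.90117×10¹⁷ m².
Then P = σAT⁴ = 5.670×10⁻⁸×1.90117×10¹⁷×(179.110)⁴ = 1.11×10¹⁹ W.

P ≈ 1.11×10¹⁹ W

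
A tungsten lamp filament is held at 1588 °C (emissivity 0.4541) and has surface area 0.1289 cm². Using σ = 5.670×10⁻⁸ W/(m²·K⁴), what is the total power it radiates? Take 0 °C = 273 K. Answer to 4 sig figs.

T = 1588 °C + 273 = 1861 K.
Area A = 0.1289 cm² = 1.289×10⁻⁵ m².
P = εσAT⁴ = 0.4541 × 5.670×10⁻⁸ × 1.289×10⁻⁵ × (1861)⁴ = 3.981 W.

P ≈ 3.981 W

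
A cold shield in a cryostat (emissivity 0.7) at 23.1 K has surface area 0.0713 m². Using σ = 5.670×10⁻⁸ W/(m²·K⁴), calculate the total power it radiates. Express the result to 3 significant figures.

Area A = 0.0713 m².
P = εσAT⁴ = 0.7 × 5.670×10⁻⁸ × 0.0713 × (23.1)⁴ = 8.06×10⁻⁴ W.

P ≈ 8.06×10⁻⁴ W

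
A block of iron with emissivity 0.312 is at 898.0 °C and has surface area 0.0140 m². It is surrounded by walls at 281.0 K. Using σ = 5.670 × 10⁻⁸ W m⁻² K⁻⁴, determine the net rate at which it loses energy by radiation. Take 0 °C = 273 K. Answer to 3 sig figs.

T = 898.0 °C + 273 = 1171.0 K.
Area A = 0.0140 m².
Net radiated power P_net = εσA(T⁴ − T₀⁴) = 0.312×5.670×10⁻⁸×0.0140×(1171.0⁴ − 281.0⁴).
T⁴ − T₀⁴ = 1.88030×10¹² − 6.23484×10⁹ = 1.87407×10¹² K⁴, so P_net = 464 W.

Net loss ≈ 464 W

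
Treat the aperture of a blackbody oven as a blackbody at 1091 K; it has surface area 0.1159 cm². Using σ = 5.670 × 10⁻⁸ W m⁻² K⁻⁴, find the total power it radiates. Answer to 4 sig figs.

Area A = 0.1159 cm² = 1.159×10⁻⁵ m².
P = σAT⁴ = 5.670×10⁻⁸ × 1.159×10⁻⁵ × (1091)⁴ = 0.9310 W.

P ≈ 0.9310 W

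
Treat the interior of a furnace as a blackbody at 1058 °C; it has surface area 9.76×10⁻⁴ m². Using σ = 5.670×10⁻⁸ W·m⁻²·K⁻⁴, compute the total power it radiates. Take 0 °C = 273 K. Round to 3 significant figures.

P ≈ 174 W

T = 1058 °C + 273 = 1331 K.
Area A = 9.76×10⁻⁴ m².
P = σAT⁴ = 5.670×10⁻⁸ × 9.76×10⁻⁴ × (1331)⁴ = 174 W.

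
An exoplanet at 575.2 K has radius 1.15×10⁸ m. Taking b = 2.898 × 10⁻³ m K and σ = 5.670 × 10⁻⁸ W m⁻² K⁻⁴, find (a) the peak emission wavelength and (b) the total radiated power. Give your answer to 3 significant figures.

(a) λ_max = b/T = 2.898×10⁻³/575.2 = 5.038×10⁻⁶ m = 5.04 μm.
Surface area A = 4πR² = 4π(1.15×10⁸ m)² = 1.66190×10¹⁷ m².
(b) P = σAT⁴ = 5.670×10⁻⁸×1.66190×10¹⁷×(575.2)⁴ = 1.03×10²¹ W.

λ_max ≈ 5.04 μm; P ≈ 1.03×10²¹ W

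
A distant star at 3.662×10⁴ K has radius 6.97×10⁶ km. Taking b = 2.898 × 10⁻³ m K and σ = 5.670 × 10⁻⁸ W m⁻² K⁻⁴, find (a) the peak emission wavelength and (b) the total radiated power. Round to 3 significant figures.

λ_max ≈ 79.1 nm; P ≈ 6.22×10³¹ W

(a) λ_max = b/T = 2.898×10⁻³/3.662×10⁴ = 7.914×10⁻⁸ m = 79.1 nm.
Surface area A = 4πR² = 4π(6.97×10⁹ m)² = 6.10486×10²⁰ m².
(b) P = σAT⁴ = 5.670×10⁻⁸×6.10486×10²⁰×(3.662×10⁴)⁴ = 6.22×10³¹ W.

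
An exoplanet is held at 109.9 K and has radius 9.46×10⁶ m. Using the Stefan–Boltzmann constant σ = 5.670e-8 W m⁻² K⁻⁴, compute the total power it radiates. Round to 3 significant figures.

P ≈ 9.30×10¹⁵ W

Surface area A = 4πR² = 4π(9.46×10⁶ m)² = 1.12458×10¹⁵ m².
P = σAT⁴ = 5.670×10⁻⁸ × 1.12458×10¹⁵ × (109.9)⁴ = 9.30×10¹⁵ W.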